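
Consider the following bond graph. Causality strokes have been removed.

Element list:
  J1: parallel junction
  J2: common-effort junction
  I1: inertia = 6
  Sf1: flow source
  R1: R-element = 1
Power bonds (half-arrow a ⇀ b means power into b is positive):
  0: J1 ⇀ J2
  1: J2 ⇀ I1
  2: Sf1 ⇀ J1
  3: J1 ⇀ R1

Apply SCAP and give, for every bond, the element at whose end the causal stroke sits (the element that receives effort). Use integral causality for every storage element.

b2 |Sf1  (Sf1: flow source, stroke at near end)
b1 |I1  (prefer integral on I1)
b0 |J2  (only one effort-in slot at J2)
b3 |J1  (J1: last free bond brings effort in)

β0 stroke→J2
β1 stroke→I1
β2 stroke→Sf1
β3 stroke→J1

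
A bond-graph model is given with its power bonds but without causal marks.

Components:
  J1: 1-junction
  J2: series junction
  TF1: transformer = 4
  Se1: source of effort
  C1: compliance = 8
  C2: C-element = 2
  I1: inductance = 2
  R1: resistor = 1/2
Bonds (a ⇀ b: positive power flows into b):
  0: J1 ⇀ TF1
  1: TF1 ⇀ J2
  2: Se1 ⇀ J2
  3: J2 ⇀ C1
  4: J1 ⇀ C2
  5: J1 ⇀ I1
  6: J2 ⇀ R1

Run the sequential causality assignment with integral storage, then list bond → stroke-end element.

b0 stroke at J1
b1 stroke at TF1
b2 stroke at J2
b3 stroke at J2
b4 stroke at J1
b5 stroke at I1
b6 stroke at J2

bond 2 stroke at J2  (Se1 fixes effort; stroke away)
bond 3 stroke at J2  (C1 outputs effort q/C1)
bond 4 stroke at J1  (prefer integral on C2)
bond 5 stroke at I1  (I1 integral (f out))
bond 0 stroke at J1  (J1: bond 5 brought flow, rest push out)
bond 1 stroke at TF1  (TF1: transformer flips bond 0)
bond 6 stroke at J2  (J2 flow already set via bond 1)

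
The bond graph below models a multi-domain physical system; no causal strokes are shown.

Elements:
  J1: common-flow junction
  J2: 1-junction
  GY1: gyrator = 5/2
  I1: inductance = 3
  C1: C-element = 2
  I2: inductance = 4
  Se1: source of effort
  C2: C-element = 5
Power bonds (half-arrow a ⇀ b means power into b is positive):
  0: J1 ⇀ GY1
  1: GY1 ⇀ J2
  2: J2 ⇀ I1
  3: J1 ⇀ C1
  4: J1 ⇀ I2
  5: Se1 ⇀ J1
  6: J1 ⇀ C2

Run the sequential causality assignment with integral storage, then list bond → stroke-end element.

#5 stroke→J1  (Se1: effort source, stroke at far end)
#2 stroke→I1  (I1 outputs flow p/I1)
#1 stroke→J2  (common-f at J2 fixed by 2)
#0 stroke→J1  (through GY1, causality inverts; strokes same side of GY1)
#3 stroke→J1  (C1 integral (e out))
#4 stroke→I2  (prefer integral on I2)
#6 stroke→J1  (common-f at J1 fixed by 4)

bond 0 stroke at J1
bond 1 stroke at J2
bond 2 stroke at I1
bond 3 stroke at J1
bond 4 stroke at I2
bond 5 stroke at J1
bond 6 stroke at J1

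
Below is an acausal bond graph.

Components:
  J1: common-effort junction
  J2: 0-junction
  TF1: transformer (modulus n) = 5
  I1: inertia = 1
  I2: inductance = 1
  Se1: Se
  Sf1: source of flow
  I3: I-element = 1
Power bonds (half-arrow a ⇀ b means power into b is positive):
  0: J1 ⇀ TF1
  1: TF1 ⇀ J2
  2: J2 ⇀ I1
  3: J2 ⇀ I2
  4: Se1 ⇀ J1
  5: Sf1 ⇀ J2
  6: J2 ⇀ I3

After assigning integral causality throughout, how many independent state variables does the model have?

3  (I1, I2, I3 all integral)

#4 stroke→J1  (source Se1 imposes e)
#5 stroke→Sf1  (Sf1 (Sf) sets flow on bond)
#0 stroke→TF1  (J1 effort already set via bond 4)
#1 stroke→J2  (TF TF1: opposite of bond 0)
#2 stroke→I1  (common-e at J2 fixed by 1)
#3 stroke→I2  (J2 effort already set via bond 1)
#6 stroke→I3  (0-jn J2 has e-setter on 1)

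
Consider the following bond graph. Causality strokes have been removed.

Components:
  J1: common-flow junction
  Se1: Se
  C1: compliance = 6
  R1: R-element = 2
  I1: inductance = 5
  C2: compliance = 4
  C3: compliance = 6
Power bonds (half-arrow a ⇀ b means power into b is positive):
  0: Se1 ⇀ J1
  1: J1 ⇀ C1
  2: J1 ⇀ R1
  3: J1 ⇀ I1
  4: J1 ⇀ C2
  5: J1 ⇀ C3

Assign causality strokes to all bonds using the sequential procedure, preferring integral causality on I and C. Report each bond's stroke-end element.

bond 0 |J1  (Se1 (Se) sets effort on bond)
bond 1 |J1  (C1 outputs effort q/C1)
bond 3 |I1  (I1 outputs flow p/I1)
bond 2 |J1  (J1 flow already set via bond 3)
bond 4 |J1  (common-f at J1 fixed by 3)
bond 5 |J1  (J1: bond 3 brought flow, rest push out)

b0 stroke at J1
b1 stroke at J1
b2 stroke at J1
b3 stroke at I1
b4 stroke at J1
b5 stroke at J1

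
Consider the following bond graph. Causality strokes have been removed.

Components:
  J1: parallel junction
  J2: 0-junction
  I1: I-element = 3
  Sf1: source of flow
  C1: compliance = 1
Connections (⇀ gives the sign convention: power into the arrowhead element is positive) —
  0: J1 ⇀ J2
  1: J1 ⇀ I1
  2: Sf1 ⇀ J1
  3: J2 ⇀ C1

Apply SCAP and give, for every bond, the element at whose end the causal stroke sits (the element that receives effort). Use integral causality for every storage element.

bond 2 →Sf1  (Sf1: flow source, stroke at near end)
bond 1 →I1  (I1 outputs flow p/I1)
bond 0 →J1  (closing 0-jn rule on J1)
bond 3 →J2  (J2 needs exactly one e-in)

#0 stroke→J1
#1 stroke→I1
#2 stroke→Sf1
#3 stroke→J2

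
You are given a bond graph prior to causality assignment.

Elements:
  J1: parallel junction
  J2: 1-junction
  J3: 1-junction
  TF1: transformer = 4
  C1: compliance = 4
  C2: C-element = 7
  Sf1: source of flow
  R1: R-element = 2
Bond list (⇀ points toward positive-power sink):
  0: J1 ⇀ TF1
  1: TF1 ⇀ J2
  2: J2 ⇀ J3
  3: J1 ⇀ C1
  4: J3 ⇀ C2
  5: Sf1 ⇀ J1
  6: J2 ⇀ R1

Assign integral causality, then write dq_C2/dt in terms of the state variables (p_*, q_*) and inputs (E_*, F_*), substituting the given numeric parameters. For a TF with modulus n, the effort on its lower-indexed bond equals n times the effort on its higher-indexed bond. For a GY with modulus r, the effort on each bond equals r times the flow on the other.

bond 5 |Sf1  (source Sf1 imposes f)
bond 3 |J1  (prefer integral on C1)
bond 0 |TF1  (0-jn J1 has e-setter on 3)
bond 1 |J2  (TF1: transformer flips bond 0)
bond 4 |J3  (C2: C, integral causality)
bond 2 |J2  (only one flow-in slot at J3)
bond 6 |R1  (closing 1-jn rule on J2)

dq_C2/dt = q_C1/32 - q_C2/14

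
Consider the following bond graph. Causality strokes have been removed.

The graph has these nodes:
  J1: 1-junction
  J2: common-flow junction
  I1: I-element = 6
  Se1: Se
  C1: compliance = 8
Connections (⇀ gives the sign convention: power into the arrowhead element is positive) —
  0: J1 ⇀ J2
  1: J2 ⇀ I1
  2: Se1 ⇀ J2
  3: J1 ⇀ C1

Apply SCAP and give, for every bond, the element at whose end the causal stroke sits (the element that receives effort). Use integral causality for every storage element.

b0 |J2
b1 |I1
b2 |J2
b3 |J1

#2 |J2  (source Se1 imposes e)
#1 |I1  (prefer integral on I1)
#0 |J2  (J2 flow already set via bond 1)
#3 |J1  (1-jn J1 has f-setter on 0)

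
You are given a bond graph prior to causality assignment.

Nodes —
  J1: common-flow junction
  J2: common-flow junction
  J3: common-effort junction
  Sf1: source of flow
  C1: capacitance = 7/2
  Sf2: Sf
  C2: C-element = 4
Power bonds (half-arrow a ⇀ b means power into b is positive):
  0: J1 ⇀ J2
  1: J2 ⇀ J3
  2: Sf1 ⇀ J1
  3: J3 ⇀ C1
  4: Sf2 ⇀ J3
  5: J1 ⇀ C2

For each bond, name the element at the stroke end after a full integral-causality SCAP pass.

β2 →Sf1  (Sf1: flow source, stroke at near end)
β4 →Sf2  (source Sf2 imposes f)
β0 →J1  (1-jn J1 has f-setter on 2)
β5 →J1  (J1: bond 2 brought flow, rest push out)
β1 →J2  (J2 flow already set via bond 0)
β3 →J3  (J3 needs exactly one e-in)

b0 |J1
b1 |J2
b2 |Sf1
b3 |J3
b4 |Sf2
b5 |J1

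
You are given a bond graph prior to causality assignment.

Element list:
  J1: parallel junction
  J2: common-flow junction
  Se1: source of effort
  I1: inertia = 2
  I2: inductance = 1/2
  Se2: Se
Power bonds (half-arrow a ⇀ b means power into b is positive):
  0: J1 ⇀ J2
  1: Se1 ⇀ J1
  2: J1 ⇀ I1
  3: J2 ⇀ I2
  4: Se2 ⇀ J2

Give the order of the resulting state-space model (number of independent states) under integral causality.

2  (I1, I2 all integral)

#1 stroke at J1  (Se1 fixes effort; stroke away)
#4 stroke at J2  (Se2 fixes effort; stroke away)
#0 stroke at J2  (0-jn J1 has e-setter on 1)
#2 stroke at I1  (J1 effort already set via bond 1)
#3 stroke at I2  (closing 1-jn rule on J2)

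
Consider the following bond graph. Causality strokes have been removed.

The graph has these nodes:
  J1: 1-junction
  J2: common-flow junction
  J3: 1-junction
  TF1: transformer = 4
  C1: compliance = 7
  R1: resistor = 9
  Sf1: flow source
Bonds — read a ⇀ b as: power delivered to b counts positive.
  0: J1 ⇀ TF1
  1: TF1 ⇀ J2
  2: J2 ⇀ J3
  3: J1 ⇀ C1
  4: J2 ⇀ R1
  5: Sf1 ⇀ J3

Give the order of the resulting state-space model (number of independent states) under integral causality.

bond 5 |Sf1  (Sf1 (Sf) sets flow on bond)
bond 2 |J3  (J3: bond 5 brought flow, rest push out)
bond 1 |J2  (common-f at J2 fixed by 2)
bond 4 |J2  (1-jn J2 has f-setter on 2)
bond 0 |TF1  (TF1: transformer flips bond 1)
bond 3 |J1  (common-f at J1 fixed by 0)

1  (C1 all integral)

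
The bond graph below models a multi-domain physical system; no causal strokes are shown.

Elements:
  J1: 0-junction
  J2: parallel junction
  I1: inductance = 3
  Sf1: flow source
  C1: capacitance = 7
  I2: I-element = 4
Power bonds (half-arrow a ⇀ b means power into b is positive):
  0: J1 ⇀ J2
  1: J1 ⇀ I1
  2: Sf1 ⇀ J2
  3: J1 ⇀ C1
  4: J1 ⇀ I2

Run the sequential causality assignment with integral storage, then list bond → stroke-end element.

#2 |Sf1  (Sf1: flow source, stroke at near end)
#0 |J2  (only one effort-in slot at J2)
#1 |I1  (I1 integral (f out))
#3 |J1  (prefer integral on C1)
#4 |I2  (0-jn J1 has e-setter on 3)

#0 stroke at J2
#1 stroke at I1
#2 stroke at Sf1
#3 stroke at J1
#4 stroke at I2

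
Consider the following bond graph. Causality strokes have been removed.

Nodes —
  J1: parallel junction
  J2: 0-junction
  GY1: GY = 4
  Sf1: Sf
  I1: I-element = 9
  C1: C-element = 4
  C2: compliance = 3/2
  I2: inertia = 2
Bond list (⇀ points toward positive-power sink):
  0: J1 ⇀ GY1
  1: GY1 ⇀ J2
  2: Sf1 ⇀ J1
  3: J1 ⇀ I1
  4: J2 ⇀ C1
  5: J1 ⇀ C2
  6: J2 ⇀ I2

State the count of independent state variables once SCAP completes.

#2 stroke→Sf1  (Sf1 fixes flow; stroke at Sf1)
#3 stroke→I1  (I1 integral (f out))
#4 stroke→J2  (prefer integral on C1)
#1 stroke→GY1  (J2 effort already set via bond 4)
#6 stroke→I2  (0-jn J2 has e-setter on 4)
#0 stroke→GY1  (through GY1, causality inverts; strokes same side of GY1)
#5 stroke→J1  (J1: last free bond brings effort in)

4  (C1, C2, I1, I2 all integral)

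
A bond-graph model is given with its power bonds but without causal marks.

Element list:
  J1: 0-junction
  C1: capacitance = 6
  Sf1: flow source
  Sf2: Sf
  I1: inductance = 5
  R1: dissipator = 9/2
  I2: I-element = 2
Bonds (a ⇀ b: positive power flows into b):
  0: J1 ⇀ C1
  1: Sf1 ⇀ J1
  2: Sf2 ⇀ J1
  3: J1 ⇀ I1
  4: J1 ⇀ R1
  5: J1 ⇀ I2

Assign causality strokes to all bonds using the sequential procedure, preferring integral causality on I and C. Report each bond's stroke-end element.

bond 1 stroke at Sf1  (Sf1: flow source, stroke at near end)
bond 2 stroke at Sf2  (Sf2: flow source, stroke at near end)
bond 0 stroke at J1  (C1 outputs effort q/C1)
bond 3 stroke at I1  (common-e at J1 fixed by 0)
bond 4 stroke at R1  (common-e at J1 fixed by 0)
bond 5 stroke at I2  (J1: bond 0 brought effort, rest push out)

β0 stroke at J1
β1 stroke at Sf1
β2 stroke at Sf2
β3 stroke at I1
β4 stroke at R1
β5 stroke at I2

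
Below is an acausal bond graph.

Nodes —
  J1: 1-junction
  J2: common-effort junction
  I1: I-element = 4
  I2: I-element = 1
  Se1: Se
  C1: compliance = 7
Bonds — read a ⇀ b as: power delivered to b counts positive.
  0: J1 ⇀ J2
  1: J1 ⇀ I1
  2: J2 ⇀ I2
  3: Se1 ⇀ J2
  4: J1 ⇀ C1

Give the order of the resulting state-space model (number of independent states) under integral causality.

b3 stroke→J2  (Se1 fixes effort; stroke away)
b0 stroke→J1  (0-jn J2 has e-setter on 3)
b2 stroke→I2  (J2: bond 3 brought effort, rest push out)
b1 stroke→I1  (I1 outputs flow p/I1)
b4 stroke→J1  (1-jn J1 has f-setter on 1)

3  (C1, I1, I2 all integral)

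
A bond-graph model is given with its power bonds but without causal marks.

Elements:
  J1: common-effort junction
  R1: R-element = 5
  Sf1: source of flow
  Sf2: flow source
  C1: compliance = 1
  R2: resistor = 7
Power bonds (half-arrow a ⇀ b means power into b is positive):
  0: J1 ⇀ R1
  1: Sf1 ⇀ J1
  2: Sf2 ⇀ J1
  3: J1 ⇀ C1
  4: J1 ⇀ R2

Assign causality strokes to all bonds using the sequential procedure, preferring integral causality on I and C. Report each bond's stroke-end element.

bond 1 stroke→Sf1  (Sf1 (Sf) sets flow on bond)
bond 2 stroke→Sf2  (source Sf2 imposes f)
bond 3 stroke→J1  (C1: C, integral causality)
bond 0 stroke→R1  (J1: bond 3 brought effort, rest push out)
bond 4 stroke→R2  (J1 effort already set via bond 3)

#0 |R1
#1 |Sf1
#2 |Sf2
#3 |J1
#4 |R2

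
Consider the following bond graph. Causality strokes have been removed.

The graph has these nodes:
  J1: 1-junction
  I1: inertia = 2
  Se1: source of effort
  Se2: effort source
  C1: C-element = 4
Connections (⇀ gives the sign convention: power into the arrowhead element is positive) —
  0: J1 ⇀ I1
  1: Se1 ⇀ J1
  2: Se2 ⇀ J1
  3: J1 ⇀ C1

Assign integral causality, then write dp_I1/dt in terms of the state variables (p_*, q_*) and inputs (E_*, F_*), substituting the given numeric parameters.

dp_I1/dt = E_Se1 + E_Se2 - q_C1/4

#1 |J1  (Se1 fixes effort; stroke away)
#2 |J1  (Se2 fixes effort; stroke away)
#0 |I1  (I1 integral (f out))
#3 |J1  (J1 flow already set via bond 0)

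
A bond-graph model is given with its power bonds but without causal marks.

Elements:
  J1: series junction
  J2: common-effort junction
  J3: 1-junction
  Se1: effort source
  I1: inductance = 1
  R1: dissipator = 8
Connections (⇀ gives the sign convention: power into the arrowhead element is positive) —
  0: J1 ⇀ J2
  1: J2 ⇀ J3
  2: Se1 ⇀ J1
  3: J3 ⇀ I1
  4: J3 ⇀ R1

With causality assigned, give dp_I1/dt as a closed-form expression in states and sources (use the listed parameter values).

dp_I1/dt = E_Se1 - 8*p_I1

#2 |J1  (Se1 (Se) sets effort on bond)
#0 |J2  (only one flow-in slot at J1)
#1 |J3  (J2 effort already set via bond 0)
#3 |I1  (I1 outputs flow p/I1)
#4 |J3  (J3 flow already set via bond 3)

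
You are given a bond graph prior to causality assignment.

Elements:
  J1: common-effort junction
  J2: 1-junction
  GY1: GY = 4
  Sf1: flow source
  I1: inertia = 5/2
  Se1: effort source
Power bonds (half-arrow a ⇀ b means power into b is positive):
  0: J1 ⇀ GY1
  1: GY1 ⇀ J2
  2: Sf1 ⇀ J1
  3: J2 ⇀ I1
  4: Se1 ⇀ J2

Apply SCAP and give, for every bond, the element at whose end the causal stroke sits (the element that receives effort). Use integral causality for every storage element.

b0 stroke→J1
b1 stroke→J2
b2 stroke→Sf1
b3 stroke→I1
b4 stroke→J2

bond 2 stroke→Sf1  (source Sf1 imposes f)
bond 4 stroke→J2  (source Se1 imposes e)
bond 0 stroke→J1  (only one effort-in slot at J1)
bond 1 stroke→J2  (through GY1, causality inverts; strokes same side of GY1)
bond 3 stroke→I1  (J2 needs exactly one f-in)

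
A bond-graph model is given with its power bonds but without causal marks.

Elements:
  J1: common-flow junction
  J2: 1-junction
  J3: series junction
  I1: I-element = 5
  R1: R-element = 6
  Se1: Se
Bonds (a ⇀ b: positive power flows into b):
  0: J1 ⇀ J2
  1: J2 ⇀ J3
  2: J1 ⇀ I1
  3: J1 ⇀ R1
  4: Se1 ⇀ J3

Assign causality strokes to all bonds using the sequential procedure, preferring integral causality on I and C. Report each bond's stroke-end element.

β4 →J3  (Se1 fixes effort; stroke away)
β1 →J2  (J3 needs exactly one f-in)
β0 →J1  (J2: last free bond brings flow in)
β2 →I1  (I1 integral (f out))
β3 →J1  (1-jn J1 has f-setter on 2)

#0 →J1
#1 →J2
#2 →I1
#3 →J1
#4 →J3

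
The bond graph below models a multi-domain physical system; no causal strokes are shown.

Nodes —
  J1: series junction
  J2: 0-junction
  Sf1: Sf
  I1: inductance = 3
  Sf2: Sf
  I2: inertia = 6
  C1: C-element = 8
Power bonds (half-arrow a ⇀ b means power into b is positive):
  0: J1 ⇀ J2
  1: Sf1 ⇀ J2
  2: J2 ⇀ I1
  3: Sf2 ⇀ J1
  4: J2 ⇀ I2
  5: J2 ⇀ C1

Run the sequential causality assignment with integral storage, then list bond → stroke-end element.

β0 stroke at J1
β1 stroke at Sf1
β2 stroke at I1
β3 stroke at Sf2
β4 stroke at I2
β5 stroke at J2

#1 |Sf1  (Sf1 (Sf) sets flow on bond)
#3 |Sf2  (Sf2: flow source, stroke at near end)
#0 |J1  (J1 flow already set via bond 3)
#2 |I1  (I1 outputs flow p/I1)
#4 |I2  (I2 outputs flow p/I2)
#5 |J2  (closing 0-jn rule on J2)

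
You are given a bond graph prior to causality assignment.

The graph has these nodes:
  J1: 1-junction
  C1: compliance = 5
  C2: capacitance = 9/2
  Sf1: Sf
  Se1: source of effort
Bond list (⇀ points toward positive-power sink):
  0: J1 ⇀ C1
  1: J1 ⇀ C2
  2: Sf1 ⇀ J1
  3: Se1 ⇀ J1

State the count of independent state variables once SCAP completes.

β2 →Sf1  (source Sf1 imposes f)
β3 →J1  (Se1 (Se) sets effort on bond)
β0 →J1  (J1: bond 2 brought flow, rest push out)
β1 →J1  (1-jn J1 has f-setter on 2)

2  (C1, C2 all integral)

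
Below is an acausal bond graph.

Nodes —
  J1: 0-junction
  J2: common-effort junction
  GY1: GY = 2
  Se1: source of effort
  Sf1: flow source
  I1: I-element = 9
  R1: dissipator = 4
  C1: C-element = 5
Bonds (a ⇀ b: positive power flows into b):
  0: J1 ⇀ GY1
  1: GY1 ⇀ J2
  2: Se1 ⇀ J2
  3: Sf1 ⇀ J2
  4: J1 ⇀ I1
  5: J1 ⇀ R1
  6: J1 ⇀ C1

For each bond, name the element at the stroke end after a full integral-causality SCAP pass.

bond 2 stroke→J2  (Se1 (Se) sets effort on bond)
bond 3 stroke→Sf1  (Sf1 fixes flow; stroke at Sf1)
bond 1 stroke→GY1  (J2 effort already set via bond 2)
bond 0 stroke→GY1  (GY1 both-in/both-out from 1)
bond 4 stroke→I1  (prefer integral on I1)
bond 6 stroke→J1  (prefer integral on C1)
bond 5 stroke→R1  (J1: bond 6 brought effort, rest push out)

bond 0 stroke→GY1
bond 1 stroke→GY1
bond 2 stroke→J2
bond 3 stroke→Sf1
bond 4 stroke→I1
bond 5 stroke→R1
bond 6 stroke→J1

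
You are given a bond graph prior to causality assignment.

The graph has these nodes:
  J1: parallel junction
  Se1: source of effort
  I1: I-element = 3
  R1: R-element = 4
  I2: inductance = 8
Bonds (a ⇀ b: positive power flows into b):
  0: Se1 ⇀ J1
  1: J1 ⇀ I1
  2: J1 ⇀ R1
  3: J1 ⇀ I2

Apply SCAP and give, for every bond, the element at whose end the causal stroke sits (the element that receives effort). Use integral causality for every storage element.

#0 stroke at J1
#1 stroke at I1
#2 stroke at R1
#3 stroke at I2

β0 →J1  (Se1 fixes effort; stroke away)
β1 →I1  (0-jn J1 has e-setter on 0)
β2 →R1  (J1 effort already set via bond 0)
β3 →I2  (common-e at J1 fixed by 0)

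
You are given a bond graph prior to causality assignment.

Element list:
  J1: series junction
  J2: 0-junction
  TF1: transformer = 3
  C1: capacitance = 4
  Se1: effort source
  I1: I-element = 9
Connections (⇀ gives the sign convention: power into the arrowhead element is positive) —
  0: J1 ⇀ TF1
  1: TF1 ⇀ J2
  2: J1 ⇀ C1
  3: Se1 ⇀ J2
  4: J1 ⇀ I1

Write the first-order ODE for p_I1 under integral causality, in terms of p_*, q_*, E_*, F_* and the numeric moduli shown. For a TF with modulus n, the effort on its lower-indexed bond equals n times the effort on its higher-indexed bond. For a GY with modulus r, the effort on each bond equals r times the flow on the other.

#3 →J2  (Se1: effort source, stroke at far end)
#1 →TF1  (0-jn J2 has e-setter on 3)
#0 →J1  (through TF1, causality passes straight; one stroke at TF1)
#2 →J1  (prefer integral on C1)
#4 →I1  (J1: last free bond brings flow in)

dp_I1/dt = -3*E_Se1 - q_C1/4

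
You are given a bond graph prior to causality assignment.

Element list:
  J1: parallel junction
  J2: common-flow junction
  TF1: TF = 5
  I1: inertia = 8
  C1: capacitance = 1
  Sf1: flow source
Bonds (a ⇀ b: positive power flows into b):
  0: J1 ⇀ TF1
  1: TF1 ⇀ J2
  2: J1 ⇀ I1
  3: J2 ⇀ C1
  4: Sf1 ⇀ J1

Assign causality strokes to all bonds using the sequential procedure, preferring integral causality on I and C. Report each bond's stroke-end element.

#0 stroke at J1
#1 stroke at TF1
#2 stroke at I1
#3 stroke at J2
#4 stroke at Sf1

bond 4 stroke→Sf1  (Sf1: flow source, stroke at near end)
bond 2 stroke→I1  (I1 outputs flow p/I1)
bond 0 stroke→J1  (J1 needs exactly one e-in)
bond 1 stroke→TF1  (through TF1, causality passes straight; one stroke at TF1)
bond 3 stroke→J2  (J2: bond 1 brought flow, rest push out)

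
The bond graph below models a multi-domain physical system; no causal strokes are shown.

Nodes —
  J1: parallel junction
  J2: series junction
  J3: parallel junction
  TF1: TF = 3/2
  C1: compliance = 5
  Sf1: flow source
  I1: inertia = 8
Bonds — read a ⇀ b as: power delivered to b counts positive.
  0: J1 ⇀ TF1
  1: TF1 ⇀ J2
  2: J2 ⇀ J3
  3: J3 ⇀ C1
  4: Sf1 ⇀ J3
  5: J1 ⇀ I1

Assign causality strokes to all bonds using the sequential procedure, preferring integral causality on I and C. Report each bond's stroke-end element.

b0 |J1
b1 |TF1
b2 |J2
b3 |J3
b4 |Sf1
b5 |I1

bond 4 →Sf1  (Sf1: flow source, stroke at near end)
bond 3 →J3  (C1 integral (e out))
bond 2 →J2  (J3: bond 3 brought effort, rest push out)
bond 1 →TF1  (only one flow-in slot at J2)
bond 0 →J1  (TF TF1: opposite of bond 1)
bond 5 →I1  (0-jn J1 has e-setter on 0)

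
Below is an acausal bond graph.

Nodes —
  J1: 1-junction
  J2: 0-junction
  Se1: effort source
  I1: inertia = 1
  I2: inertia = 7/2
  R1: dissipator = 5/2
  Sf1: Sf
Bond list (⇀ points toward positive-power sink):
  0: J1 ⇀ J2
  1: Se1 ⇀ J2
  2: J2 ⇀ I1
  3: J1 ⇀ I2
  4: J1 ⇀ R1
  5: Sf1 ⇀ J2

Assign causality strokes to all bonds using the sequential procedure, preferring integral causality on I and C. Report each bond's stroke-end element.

#0 stroke at J1
#1 stroke at J2
#2 stroke at I1
#3 stroke at I2
#4 stroke at J1
#5 stroke at Sf1

bond 1 stroke→J2  (Se1 (Se) sets effort on bond)
bond 5 stroke→Sf1  (Sf1: flow source, stroke at near end)
bond 0 stroke→J1  (common-e at J2 fixed by 1)
bond 2 stroke→I1  (0-jn J2 has e-setter on 1)
bond 3 stroke→I2  (I2: I, integral causality)
bond 4 stroke→J1  (1-jn J1 has f-setter on 3)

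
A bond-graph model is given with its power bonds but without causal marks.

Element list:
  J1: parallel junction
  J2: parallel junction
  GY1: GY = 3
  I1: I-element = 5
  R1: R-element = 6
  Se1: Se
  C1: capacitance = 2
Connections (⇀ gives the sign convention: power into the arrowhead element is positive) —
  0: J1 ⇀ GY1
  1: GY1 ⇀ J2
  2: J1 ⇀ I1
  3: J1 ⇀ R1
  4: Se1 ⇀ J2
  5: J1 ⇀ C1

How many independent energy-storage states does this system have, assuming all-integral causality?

b4 stroke at J2  (source Se1 imposes e)
b1 stroke at GY1  (J2 effort already set via bond 4)
b0 stroke at GY1  (GY1: gyrator matches bond 1)
b2 stroke at I1  (I1 integral (f out))
b5 stroke at J1  (C1 integral (e out))
b3 stroke at R1  (J1: bond 5 brought effort, rest push out)

2  (C1, I1 all integral)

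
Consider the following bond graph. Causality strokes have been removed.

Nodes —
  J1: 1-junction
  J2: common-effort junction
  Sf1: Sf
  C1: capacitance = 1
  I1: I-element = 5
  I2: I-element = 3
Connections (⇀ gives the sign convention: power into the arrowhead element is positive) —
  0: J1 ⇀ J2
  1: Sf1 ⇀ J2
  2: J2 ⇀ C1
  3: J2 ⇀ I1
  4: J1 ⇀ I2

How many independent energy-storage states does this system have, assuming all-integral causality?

#1 stroke→Sf1  (Sf1 (Sf) sets flow on bond)
#2 stroke→J2  (C1 outputs effort q/C1)
#0 stroke→J1  (common-e at J2 fixed by 2)
#3 stroke→I1  (J2: bond 2 brought effort, rest push out)
#4 stroke→I2  (J1 needs exactly one f-in)

3  (C1, I1, I2 all integral)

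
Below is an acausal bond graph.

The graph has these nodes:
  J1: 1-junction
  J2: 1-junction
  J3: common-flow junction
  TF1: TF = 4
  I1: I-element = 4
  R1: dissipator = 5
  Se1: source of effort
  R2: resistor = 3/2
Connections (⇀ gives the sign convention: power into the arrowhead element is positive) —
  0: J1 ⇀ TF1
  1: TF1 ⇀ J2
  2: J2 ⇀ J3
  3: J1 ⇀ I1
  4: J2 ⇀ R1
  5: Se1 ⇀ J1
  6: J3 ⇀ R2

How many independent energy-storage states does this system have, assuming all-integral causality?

1  (I1 all integral)

bond 5 stroke→J1  (Se1 (Se) sets effort on bond)
bond 3 stroke→I1  (I1 integral (f out))
bond 0 stroke→J1  (1-jn J1 has f-setter on 3)
bond 1 stroke→TF1  (TF1: transformer flips bond 0)
bond 2 stroke→J2  (common-f at J2 fixed by 1)
bond 4 stroke→J2  (J2: bond 1 brought flow, rest push out)
bond 6 stroke→J3  (1-jn J3 has f-setter on 2)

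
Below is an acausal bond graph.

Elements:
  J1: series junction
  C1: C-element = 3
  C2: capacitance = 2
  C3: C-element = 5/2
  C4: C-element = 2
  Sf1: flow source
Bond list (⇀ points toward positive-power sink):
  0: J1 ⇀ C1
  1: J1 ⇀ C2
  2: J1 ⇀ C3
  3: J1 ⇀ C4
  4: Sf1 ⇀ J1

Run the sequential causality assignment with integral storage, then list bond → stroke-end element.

β0 stroke at J1
β1 stroke at J1
β2 stroke at J1
β3 stroke at J1
β4 stroke at Sf1

#4 stroke at Sf1  (Sf1 fixes flow; stroke at Sf1)
#0 stroke at J1  (J1: bond 4 brought flow, rest push out)
#1 stroke at J1  (J1: bond 4 brought flow, rest push out)
#2 stroke at J1  (common-f at J1 fixed by 4)
#3 stroke at J1  (1-jn J1 has f-setter on 4)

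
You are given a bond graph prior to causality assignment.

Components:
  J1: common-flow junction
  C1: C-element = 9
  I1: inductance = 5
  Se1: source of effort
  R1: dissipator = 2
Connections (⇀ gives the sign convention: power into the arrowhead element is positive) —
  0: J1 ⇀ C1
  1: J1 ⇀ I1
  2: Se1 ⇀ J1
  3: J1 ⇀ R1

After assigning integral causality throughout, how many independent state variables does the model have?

2  (C1, I1 all integral)

bond 2 →J1  (Se1: effort source, stroke at far end)
bond 0 →J1  (C1: C, integral causality)
bond 1 →I1  (I1: I, integral causality)
bond 3 →J1  (J1 flow already set via bond 1)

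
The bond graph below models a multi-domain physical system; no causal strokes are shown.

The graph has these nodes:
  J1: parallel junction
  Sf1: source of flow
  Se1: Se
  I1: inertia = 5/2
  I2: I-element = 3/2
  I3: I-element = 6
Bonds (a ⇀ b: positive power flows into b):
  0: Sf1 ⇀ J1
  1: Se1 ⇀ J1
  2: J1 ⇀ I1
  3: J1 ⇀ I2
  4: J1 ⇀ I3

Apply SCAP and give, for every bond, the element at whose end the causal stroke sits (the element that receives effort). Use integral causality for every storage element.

β0 |Sf1
β1 |J1
β2 |I1
β3 |I2
β4 |I3

#0 stroke at Sf1  (source Sf1 imposes f)
#1 stroke at J1  (Se1 (Se) sets effort on bond)
#2 stroke at I1  (J1: bond 1 brought effort, rest push out)
#3 stroke at I2  (J1: bond 1 brought effort, rest push out)
#4 stroke at I3  (common-e at J1 fixed by 1)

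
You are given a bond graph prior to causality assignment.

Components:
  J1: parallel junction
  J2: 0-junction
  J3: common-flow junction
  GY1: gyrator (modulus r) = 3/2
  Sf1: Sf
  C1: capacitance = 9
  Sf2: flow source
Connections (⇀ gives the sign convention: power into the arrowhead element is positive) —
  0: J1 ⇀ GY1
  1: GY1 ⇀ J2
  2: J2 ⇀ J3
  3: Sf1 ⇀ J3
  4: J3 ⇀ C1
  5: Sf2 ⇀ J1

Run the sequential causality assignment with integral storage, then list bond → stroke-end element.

b3 →Sf1  (Sf1: flow source, stroke at near end)
b5 →Sf2  (Sf2 fixes flow; stroke at Sf2)
b0 →J1  (J1 needs exactly one e-in)
b2 →J3  (common-f at J3 fixed by 3)
b4 →J3  (common-f at J3 fixed by 3)
b1 →J2  (GY GY1: same side as bond 0)

#0 |J1
#1 |J2
#2 |J3
#3 |Sf1
#4 |J3
#5 |Sf2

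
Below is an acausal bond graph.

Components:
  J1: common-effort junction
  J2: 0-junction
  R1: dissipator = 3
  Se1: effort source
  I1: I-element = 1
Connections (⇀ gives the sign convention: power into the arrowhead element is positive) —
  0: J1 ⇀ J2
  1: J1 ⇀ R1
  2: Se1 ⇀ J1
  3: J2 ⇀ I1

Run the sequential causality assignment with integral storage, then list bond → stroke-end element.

#2 stroke→J1  (source Se1 imposes e)
#0 stroke→J2  (J1 effort already set via bond 2)
#1 stroke→R1  (0-jn J1 has e-setter on 2)
#3 stroke→I1  (J2 effort already set via bond 0)

#0 |J2
#1 |R1
#2 |J1
#3 |I1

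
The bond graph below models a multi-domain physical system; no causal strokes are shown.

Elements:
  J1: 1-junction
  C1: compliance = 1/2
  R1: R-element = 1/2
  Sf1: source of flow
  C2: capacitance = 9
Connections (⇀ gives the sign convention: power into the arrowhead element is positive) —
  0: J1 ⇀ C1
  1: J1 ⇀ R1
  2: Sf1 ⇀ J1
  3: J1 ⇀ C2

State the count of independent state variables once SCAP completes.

2  (C1, C2 all integral)

#2 →Sf1  (Sf1: flow source, stroke at near end)
#0 →J1  (1-jn J1 has f-setter on 2)
#1 →J1  (J1: bond 2 brought flow, rest push out)
#3 →J1  (J1: bond 2 brought flow, rest push out)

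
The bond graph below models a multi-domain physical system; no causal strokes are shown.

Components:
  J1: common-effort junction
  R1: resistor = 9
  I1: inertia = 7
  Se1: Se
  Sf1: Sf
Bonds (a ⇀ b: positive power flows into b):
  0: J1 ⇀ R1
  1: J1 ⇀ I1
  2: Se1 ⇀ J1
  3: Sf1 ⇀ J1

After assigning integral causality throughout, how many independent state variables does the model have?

b2 |J1  (Se1: effort source, stroke at far end)
b3 |Sf1  (source Sf1 imposes f)
b0 |R1  (0-jn J1 has e-setter on 2)
b1 |I1  (common-e at J1 fixed by 2)

1  (I1 all integral)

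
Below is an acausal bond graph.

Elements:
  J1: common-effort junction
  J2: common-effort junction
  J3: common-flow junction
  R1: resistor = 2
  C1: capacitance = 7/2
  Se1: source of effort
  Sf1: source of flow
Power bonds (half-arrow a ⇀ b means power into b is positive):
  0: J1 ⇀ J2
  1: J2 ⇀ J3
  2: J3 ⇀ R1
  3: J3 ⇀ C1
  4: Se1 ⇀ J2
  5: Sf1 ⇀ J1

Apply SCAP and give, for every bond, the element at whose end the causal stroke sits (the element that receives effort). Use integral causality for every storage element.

b0 stroke→J1
b1 stroke→J3
b2 stroke→R1
b3 stroke→J3
b4 stroke→J2
b5 stroke→Sf1

b4 stroke at J2  (Se1: effort source, stroke at far end)
b5 stroke at Sf1  (source Sf1 imposes f)
b0 stroke at J1  (only one effort-in slot at J1)
b1 stroke at J3  (common-e at J2 fixed by 4)
b3 stroke at J3  (C1 outputs effort q/C1)
b2 stroke at R1  (J3: last free bond brings flow in)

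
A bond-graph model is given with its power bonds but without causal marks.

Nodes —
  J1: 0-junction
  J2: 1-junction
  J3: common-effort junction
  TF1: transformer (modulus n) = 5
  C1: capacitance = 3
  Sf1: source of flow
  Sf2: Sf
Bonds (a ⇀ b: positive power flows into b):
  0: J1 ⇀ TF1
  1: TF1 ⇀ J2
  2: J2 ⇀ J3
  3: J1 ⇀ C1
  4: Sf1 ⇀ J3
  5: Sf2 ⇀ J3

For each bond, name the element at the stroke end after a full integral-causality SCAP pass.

β4 |Sf1  (Sf1 fixes flow; stroke at Sf1)
β5 |Sf2  (Sf2: flow source, stroke at near end)
β2 |J3  (closing 0-jn rule on J3)
β1 |J2  (1-jn J2 has f-setter on 2)
β0 |TF1  (TF1 one-in-one-out from 1)
β3 |J1  (J1 needs exactly one e-in)

bond 0 stroke at TF1
bond 1 stroke at J2
bond 2 stroke at J3
bond 3 stroke at J1
bond 4 stroke at Sf1
bond 5 stroke at Sf2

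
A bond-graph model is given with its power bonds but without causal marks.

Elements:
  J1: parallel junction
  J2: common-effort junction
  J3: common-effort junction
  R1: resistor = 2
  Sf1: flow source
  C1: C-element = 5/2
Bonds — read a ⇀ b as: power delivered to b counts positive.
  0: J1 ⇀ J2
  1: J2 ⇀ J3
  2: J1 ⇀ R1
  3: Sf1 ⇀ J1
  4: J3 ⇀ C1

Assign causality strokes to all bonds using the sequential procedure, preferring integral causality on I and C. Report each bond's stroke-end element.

β3 →Sf1  (Sf1 (Sf) sets flow on bond)
β4 →J3  (C1 outputs effort q/C1)
β1 →J2  (0-jn J3 has e-setter on 4)
β0 →J1  (common-e at J2 fixed by 1)
β2 →R1  (0-jn J1 has e-setter on 0)

bond 0 →J1
bond 1 →J2
bond 2 →R1
bond 3 →Sf1
bond 4 →J3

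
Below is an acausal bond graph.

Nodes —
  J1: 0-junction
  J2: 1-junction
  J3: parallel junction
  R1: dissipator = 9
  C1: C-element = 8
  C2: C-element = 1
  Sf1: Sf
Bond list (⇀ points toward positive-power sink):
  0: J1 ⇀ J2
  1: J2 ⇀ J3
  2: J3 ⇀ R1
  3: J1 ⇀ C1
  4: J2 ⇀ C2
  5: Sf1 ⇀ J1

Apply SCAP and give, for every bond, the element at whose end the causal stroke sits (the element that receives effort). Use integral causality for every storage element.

bond 0 →J2
bond 1 →J3
bond 2 →R1
bond 3 →J1
bond 4 →J2
bond 5 →Sf1

b5 |Sf1  (Sf1: flow source, stroke at near end)
b3 |J1  (C1 integral (e out))
b0 |J2  (J1: bond 3 brought effort, rest push out)
b4 |J2  (C2: C, integral causality)
b1 |J3  (J2: last free bond brings flow in)
b2 |R1  (0-jn J3 has e-setter on 1)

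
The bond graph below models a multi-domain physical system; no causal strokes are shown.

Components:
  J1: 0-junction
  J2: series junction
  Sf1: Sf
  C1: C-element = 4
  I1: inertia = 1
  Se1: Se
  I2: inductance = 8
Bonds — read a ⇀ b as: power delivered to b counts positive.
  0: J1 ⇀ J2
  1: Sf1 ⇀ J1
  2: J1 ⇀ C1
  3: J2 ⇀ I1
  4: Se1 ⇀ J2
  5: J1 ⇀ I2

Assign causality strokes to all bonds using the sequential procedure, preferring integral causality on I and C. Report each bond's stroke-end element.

bond 1 stroke at Sf1  (Sf1 fixes flow; stroke at Sf1)
bond 4 stroke at J2  (Se1 (Se) sets effort on bond)
bond 2 stroke at J1  (C1 integral (e out))
bond 0 stroke at J2  (common-e at J1 fixed by 2)
bond 5 stroke at I2  (J1 effort already set via bond 2)
bond 3 stroke at I1  (closing 1-jn rule on J2)

b0 →J2
b1 →Sf1
b2 →J1
b3 →I1
b4 →J2
b5 →I2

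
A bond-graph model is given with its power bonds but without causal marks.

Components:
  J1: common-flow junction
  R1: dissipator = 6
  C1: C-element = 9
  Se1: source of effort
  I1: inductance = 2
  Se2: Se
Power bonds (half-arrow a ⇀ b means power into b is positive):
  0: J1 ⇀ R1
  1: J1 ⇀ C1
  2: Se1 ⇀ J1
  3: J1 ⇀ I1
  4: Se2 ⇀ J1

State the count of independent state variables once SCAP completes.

2  (C1, I1 all integral)

b2 |J1  (Se1: effort source, stroke at far end)
b4 |J1  (Se2: effort source, stroke at far end)
b1 |J1  (prefer integral on C1)
b3 |I1  (prefer integral on I1)
b0 |J1  (common-f at J1 fixed by 3)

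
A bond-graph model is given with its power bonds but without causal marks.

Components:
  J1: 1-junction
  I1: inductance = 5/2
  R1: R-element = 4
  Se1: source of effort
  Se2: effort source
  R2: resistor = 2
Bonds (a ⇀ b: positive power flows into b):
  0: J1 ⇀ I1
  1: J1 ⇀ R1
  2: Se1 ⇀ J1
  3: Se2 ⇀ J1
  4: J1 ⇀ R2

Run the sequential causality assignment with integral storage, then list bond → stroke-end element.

bond 2 stroke at J1  (source Se1 imposes e)
bond 3 stroke at J1  (source Se2 imposes e)
bond 0 stroke at I1  (I1: I, integral causality)
bond 1 stroke at J1  (J1 flow already set via bond 0)
bond 4 stroke at J1  (common-f at J1 fixed by 0)

#0 →I1
#1 →J1
#2 →J1
#3 →J1
#4 →J1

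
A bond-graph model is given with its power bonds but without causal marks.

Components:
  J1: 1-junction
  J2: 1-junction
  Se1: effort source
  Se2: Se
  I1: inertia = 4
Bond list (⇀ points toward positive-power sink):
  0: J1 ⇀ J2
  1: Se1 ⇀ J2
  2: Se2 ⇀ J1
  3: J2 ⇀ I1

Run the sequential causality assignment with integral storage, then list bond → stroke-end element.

β1 stroke at J2  (Se1 (Se) sets effort on bond)
β2 stroke at J1  (Se2 fixes effort; stroke away)
β0 stroke at J2  (closing 1-jn rule on J1)
β3 stroke at I1  (closing 1-jn rule on J2)

β0 |J2
β1 |J2
β2 |J1
β3 |I1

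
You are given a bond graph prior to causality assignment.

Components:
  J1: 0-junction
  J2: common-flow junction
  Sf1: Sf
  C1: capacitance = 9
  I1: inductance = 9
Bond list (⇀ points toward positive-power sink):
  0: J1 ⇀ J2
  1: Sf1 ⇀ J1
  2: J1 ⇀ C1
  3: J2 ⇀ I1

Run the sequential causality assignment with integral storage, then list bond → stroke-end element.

#0 |J2
#1 |Sf1
#2 |J1
#3 |I1

b1 stroke→Sf1  (Sf1 fixes flow; stroke at Sf1)
b2 stroke→J1  (prefer integral on C1)
b0 stroke→J2  (0-jn J1 has e-setter on 2)
b3 stroke→I1  (closing 1-jn rule on J2)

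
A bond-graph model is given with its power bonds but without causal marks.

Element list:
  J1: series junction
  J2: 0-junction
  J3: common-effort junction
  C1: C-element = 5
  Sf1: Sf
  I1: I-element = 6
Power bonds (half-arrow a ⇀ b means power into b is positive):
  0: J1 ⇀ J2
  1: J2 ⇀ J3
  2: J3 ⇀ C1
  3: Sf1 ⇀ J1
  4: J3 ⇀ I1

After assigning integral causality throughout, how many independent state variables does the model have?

β3 →Sf1  (source Sf1 imposes f)
β0 →J1  (common-f at J1 fixed by 3)
β1 →J2  (only one effort-in slot at J2)
β2 →J3  (C1 integral (e out))
β4 →I1  (common-e at J3 fixed by 2)

2  (C1, I1 all integral)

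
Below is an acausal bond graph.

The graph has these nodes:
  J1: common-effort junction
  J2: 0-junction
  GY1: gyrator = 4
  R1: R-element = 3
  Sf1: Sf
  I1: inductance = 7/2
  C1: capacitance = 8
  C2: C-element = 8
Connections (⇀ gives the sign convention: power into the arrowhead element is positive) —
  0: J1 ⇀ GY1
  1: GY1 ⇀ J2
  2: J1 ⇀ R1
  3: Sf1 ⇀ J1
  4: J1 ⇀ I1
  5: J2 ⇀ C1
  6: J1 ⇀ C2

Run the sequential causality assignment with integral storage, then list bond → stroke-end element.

β3 →Sf1  (source Sf1 imposes f)
β4 →I1  (I1: I, integral causality)
β5 →J2  (C1 integral (e out))
β1 →GY1  (0-jn J2 has e-setter on 5)
β0 →GY1  (through GY1, causality inverts; strokes same side of GY1)
β6 →J1  (C2 outputs effort q/C2)
β2 →R1  (J1: bond 6 brought effort, rest push out)

#0 |GY1
#1 |GY1
#2 |R1
#3 |Sf1
#4 |I1
#5 |J2
#6 |J1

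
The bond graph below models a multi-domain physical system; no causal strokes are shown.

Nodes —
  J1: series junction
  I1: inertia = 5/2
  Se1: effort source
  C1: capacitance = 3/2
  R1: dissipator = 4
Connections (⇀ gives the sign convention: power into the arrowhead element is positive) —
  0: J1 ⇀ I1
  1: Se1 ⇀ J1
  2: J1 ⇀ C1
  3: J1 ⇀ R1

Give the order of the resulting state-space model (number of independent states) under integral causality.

2  (C1, I1 all integral)

b1 →J1  (Se1: effort source, stroke at far end)
b0 →I1  (I1 integral (f out))
b2 →J1  (common-f at J1 fixed by 0)
b3 →J1  (J1: bond 0 brought flow, rest push out)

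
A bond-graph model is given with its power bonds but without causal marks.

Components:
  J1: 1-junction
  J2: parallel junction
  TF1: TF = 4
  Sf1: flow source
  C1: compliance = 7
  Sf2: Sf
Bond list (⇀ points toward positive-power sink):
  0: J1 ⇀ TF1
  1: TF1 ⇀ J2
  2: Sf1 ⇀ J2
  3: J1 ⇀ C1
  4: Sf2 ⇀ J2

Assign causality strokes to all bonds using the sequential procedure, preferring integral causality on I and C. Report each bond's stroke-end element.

b0 |TF1
b1 |J2
b2 |Sf1
b3 |J1
b4 |Sf2

bond 2 →Sf1  (Sf1: flow source, stroke at near end)
bond 4 →Sf2  (Sf2 (Sf) sets flow on bond)
bond 1 →J2  (J2: last free bond brings effort in)
bond 0 →TF1  (TF TF1: opposite of bond 1)
bond 3 →J1  (common-f at J1 fixed by 0)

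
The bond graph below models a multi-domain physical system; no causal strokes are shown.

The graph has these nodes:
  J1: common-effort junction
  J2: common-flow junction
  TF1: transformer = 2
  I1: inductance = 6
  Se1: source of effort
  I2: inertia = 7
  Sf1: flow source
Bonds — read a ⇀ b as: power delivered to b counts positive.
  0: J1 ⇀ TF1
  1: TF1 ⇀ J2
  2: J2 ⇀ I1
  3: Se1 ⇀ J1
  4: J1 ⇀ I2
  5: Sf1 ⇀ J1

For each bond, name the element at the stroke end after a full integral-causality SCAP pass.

β0 stroke→TF1
β1 stroke→J2
β2 stroke→I1
β3 stroke→J1
β4 stroke→I2
β5 stroke→Sf1

#3 stroke at J1  (Se1 fixes effort; stroke away)
#5 stroke at Sf1  (Sf1 (Sf) sets flow on bond)
#0 stroke at TF1  (J1 effort already set via bond 3)
#4 stroke at I2  (common-e at J1 fixed by 3)
#1 stroke at J2  (TF1 one-in-one-out from 0)
#2 stroke at I1  (closing 1-jn rule on J2)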